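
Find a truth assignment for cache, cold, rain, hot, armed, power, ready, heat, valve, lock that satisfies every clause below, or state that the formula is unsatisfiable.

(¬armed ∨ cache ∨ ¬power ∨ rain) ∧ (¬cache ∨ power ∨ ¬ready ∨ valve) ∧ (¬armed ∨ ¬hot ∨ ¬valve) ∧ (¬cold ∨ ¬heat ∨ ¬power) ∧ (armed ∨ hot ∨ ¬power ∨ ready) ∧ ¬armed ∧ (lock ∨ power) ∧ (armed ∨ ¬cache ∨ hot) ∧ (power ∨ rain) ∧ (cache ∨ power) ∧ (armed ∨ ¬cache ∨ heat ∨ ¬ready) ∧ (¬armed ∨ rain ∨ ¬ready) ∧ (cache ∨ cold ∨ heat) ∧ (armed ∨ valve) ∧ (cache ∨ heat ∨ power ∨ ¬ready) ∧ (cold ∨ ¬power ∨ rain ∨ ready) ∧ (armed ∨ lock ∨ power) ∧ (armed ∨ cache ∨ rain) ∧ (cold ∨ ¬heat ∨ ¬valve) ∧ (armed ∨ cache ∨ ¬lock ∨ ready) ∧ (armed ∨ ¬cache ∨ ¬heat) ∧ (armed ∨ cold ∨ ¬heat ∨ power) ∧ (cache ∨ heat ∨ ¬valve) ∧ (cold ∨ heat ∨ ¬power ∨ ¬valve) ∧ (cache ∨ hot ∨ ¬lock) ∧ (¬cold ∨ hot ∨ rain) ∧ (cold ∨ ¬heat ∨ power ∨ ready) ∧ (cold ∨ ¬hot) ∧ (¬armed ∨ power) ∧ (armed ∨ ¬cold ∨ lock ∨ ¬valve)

cache: True; cold: True; rain: True; hot: True; armed: False; power: True; ready: False; heat: False; valve: True; lock: True

Unit clause (¬armed) forces armed = False.
In (armed ∨ valve) only valve is left, so valve = True.
Set cache = True.
  then (armed ∨ ¬cache ∨ hot) forces hot = True.
  then (armed ∨ ¬cache ∨ ¬heat) forces heat = False.
  then (cold ∨ ¬hot) forces cold = True.
  then (armed ∨ ¬cold ∨ lock ∨ ¬valve) forces lock = True.
  then (armed ∨ ¬cache ∨ heat ∨ ¬ready) forces ready = False.
Set rain = True.
Set power = True.
All clauses satisfied.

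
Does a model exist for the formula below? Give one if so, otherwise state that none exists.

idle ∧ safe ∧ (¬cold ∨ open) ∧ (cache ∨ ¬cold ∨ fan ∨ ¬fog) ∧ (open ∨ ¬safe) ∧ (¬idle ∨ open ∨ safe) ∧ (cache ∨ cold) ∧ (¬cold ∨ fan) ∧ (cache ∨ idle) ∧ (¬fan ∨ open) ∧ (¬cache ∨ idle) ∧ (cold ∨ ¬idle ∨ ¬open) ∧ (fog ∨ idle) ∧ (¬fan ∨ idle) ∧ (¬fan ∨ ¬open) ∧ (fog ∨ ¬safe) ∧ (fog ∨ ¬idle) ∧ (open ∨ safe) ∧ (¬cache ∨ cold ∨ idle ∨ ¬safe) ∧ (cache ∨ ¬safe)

UNSATISFIABLE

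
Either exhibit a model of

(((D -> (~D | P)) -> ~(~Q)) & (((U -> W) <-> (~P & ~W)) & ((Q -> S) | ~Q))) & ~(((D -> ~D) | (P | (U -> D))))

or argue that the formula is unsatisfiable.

The conjunct ~(((D -> ~D) | (P | (U -> D)))) is unsatisfiable on its own:
  D=F, P=F, U=F: evaluates to False.
  D=F, P=F, U=T: evaluates to False.
  D=F, P=T, U=F: evaluates to False.
  D=F, P=T, U=T: evaluates to False.
  D=T, P=F, U=F: evaluates to False.
  D=T, P=F, U=T: evaluates to False.
  D=T, P=T, U=F: evaluates to False.
  D=T, P=T, U=T: evaluates to False.
So the whole conjunction is unsatisfiable.

No satisfying assignment exists.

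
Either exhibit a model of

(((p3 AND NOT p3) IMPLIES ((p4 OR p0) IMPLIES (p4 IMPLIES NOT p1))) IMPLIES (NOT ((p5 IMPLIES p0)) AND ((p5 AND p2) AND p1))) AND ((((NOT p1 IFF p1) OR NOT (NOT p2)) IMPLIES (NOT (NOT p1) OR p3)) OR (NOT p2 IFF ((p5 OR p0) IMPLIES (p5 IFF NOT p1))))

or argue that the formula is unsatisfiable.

p0 = False, p1 = True, p2 = True, p3 = True, p4 = False, p5 = True

  ((p3 AND NOT p3) IMPLIES ((p4 OR p0) IMPLIES (p4 IMPLIES NOT p1))) IMPLIES (NOT ((p5 IMPLIES p0)) AND ((p5 AND p2) AND p1)) = True
    (p3 AND NOT p3) IMPLIES ((p4 OR p0) IMPLIES (p4 IMPLIES NOT p1)) = True
      p3 AND NOT p3 = False
        NOT p3 = False
      (p4 OR p0) IMPLIES (p4 IMPLIES NOT p1) = True
        p4 OR p0 = False
        p4 IMPLIES NOT p1 = True
          NOT p1 = False
    NOT ((p5 IMPLIES p0)) AND ((p5 AND p2) AND p1) = True
      NOT ((p5 IMPLIES p0)) = True
        p5 IMPLIES p0 = False
      (p5 AND p2) AND p1 = True
        p5 AND p2 = True
  (((NOT p1 IFF p1) OR NOT (NOT p2)) IMPLIES (NOT (NOT p1) OR p3)) OR (NOT p2 IFF ((p5 OR p0) IMPLIES (p5 IFF NOT p1))) = True
    ((NOT p1 IFF p1) OR NOT (NOT p2)) IMPLIES (NOT (NOT p1) OR p3) = True
      (NOT p1 IFF p1) OR NOT (NOT p2) = True
        NOT p1 IFF p1 = False
          NOT p1 = False
        NOT (NOT p2) = True
          NOT p2 = False
      NOT (NOT p1) OR p3 = True
        NOT (NOT p1) = True
          NOT p1 = False
    NOT p2 IFF ((p5 OR p0) IMPLIES (p5 IFF NOT p1)) = True
      NOT p2 = False
      (p5 OR p0) IMPLIES (p5 IFF NOT p1) = False
        p5 OR p0 = True
        p5 IFF NOT p1 = False
          NOT p1 = False
Both conjuncts True, so the formula holds.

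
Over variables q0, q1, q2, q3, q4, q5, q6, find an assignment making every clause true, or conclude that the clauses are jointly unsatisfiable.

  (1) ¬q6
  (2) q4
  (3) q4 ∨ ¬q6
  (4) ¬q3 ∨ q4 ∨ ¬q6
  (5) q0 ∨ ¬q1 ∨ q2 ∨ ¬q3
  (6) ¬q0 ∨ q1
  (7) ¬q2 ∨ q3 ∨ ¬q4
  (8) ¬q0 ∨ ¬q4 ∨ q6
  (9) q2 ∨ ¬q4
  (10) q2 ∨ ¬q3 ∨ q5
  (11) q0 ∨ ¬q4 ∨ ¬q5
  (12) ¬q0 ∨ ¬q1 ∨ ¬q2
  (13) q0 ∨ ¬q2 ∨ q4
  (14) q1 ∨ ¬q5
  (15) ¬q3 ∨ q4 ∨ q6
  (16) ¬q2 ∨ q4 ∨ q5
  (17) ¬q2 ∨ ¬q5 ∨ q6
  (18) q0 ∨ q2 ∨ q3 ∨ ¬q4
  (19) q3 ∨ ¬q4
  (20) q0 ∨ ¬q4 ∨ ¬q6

Unit clause (¬q6) forces q6 = False.
Unit clause (q4) forces q4 = True.
In (¬q0 ∨ ¬q4 ∨ q6) only ¬q0 is left, so q0 = False.
In (q2 ∨ ¬q4) only q2 is left, so q2 = True.
In (q0 ∨ ¬q4 ∨ ¬q5) only ¬q5 is left, so q5 = False.
In (q3 ∨ ¬q4) only q3 is left, so q3 = True.
Set q1 = True.
All clauses satisfied.

q0=F, q1=T, q2=T, q3=T, q4=T, q5=F, q6=F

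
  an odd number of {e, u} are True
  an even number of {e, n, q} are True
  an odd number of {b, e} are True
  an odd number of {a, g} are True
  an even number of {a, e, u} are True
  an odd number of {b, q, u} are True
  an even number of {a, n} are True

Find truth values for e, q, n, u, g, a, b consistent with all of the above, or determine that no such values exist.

e = False, q = True, n = True, u = True, g = False, a = True, b = True

{e, u}: 1 true → odd ✓
{e, n, q}: 2 true → even ✓
{b, e}: 1 true → odd ✓
{a, g}: 1 true → odd ✓
{a, e, u}: 2 true → even ✓
{b, q, u}: 3 true → odd ✓
{a, n}: 2 true → even ✓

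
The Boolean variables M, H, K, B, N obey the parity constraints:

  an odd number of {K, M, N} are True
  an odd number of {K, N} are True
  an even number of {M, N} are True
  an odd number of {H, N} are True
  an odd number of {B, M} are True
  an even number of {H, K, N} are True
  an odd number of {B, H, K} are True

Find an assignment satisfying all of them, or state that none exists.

M = False; H = True; K = True; B = True; N = False

{K, M, N}: 1 true → odd ✓
{K, N}: 1 true → odd ✓
{M, N}: 0 true → even ✓
{H, N}: 1 true → odd ✓
{B, M}: 1 true → odd ✓
{H, K, N}: 2 true → even ✓
{B, H, K}: 3 true → odd ✓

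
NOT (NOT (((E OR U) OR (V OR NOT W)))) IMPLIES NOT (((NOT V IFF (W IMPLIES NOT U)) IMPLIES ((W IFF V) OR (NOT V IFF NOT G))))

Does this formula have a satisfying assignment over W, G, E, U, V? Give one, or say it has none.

W: True, G: True, E: False, U: False, V: False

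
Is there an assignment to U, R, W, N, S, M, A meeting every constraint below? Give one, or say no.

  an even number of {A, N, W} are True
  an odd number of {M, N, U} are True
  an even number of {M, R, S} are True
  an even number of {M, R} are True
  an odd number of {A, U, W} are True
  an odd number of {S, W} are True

U = False; R = False; W = True; N = True; S = False; M = False; A = False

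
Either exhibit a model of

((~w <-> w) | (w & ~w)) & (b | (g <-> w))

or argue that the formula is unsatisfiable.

No satisfying assignment exists.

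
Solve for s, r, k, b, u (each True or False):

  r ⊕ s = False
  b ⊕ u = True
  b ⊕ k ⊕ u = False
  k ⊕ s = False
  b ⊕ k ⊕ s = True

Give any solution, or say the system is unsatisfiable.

s = True, r = True, k = True, b = True, u = False

r ⊕ s = T ⊕ T = False ✓
b ⊕ u = T ⊕ F = True ✓
b ⊕ k ⊕ u = T ⊕ T ⊕ F = False ✓
k ⊕ s = T ⊕ T = False ✓
b ⊕ k ⊕ s = T ⊕ T ⊕ T = True ✓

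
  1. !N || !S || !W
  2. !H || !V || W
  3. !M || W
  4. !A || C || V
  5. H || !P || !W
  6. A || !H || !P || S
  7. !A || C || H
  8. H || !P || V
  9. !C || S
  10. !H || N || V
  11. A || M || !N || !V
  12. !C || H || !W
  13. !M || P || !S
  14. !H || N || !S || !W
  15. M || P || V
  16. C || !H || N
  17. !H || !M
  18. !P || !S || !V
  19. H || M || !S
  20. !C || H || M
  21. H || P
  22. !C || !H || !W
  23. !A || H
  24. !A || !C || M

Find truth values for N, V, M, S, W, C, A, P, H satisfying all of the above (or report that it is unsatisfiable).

N: True, V: True, M: False, S: False, W: True, C: False, A: True, P: False, H: True

Set N = True.
Set V = True.
Set M = False.
  then (A || M || !N || !V) forces A = True.
  then (!A || H) forces H = True.
  then (!A || !C || M) forces C = False.
  then (!H || !V || W) forces W = True.
  then (!N || !S || !W) forces S = False.
Set P = False.
All clauses satisfied.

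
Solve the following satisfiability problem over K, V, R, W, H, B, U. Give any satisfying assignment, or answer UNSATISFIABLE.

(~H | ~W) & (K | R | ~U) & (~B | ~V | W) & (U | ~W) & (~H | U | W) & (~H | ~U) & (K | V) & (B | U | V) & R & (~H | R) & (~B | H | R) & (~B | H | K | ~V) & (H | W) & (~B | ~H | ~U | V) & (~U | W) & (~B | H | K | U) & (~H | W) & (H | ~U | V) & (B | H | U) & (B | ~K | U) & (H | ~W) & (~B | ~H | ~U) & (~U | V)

UNSATISFIABLE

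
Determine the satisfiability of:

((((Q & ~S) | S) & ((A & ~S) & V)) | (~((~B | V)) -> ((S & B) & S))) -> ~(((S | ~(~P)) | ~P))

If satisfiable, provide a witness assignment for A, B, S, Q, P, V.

A: True, B: True, S: False, Q: False, P: False, V: False

  ((((Q & ~S) | S) & ((A & ~S) & V)) | (~((~B | V)) -> ((S & B) & S))) -> ~(((S | ~(~P)) | ~P)) = True
    (((Q & ~S) | S) & ((A & ~S) & V)) | (~((~B | V)) -> ((S & B) & S)) = False
      ((Q & ~S) | S) & ((A & ~S) & V) = False
        (Q & ~S) | S = False
          Q & ~S = False
            ~S = True
        (A & ~S) & V = False
          A & ~S = True
            ~S = True
      ~((~B | V)) -> ((S & B) & S) = False
        ~((~B | V)) = True
          ~B | V = False
            ~B = False
        (S & B) & S = False
          S & B = False
    ~(((S | ~(~P)) | ~P)) = False
      (S | ~(~P)) | ~P = True
        S | ~(~P) = False
          ~(~P) = False
            ~P = True
        ~P = True
The formula evaluates to True.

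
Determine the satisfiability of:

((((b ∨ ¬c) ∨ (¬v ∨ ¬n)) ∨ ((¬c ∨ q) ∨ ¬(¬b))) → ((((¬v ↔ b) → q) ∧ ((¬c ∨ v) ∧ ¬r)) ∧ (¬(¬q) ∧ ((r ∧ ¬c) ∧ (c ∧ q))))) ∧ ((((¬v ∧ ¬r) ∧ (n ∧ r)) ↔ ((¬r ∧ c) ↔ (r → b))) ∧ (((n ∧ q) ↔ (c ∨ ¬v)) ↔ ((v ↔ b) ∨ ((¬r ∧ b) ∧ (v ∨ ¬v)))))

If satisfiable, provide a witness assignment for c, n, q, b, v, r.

Case c = True: the formula simplifies to ¬(((b ∨ (¬v ∨ ¬n)) ∨ (q ∨ ¬(¬b)))) ∧ ((((¬v ∧ ¬r) ∧ (n ∧ r)) ↔ (¬r ↔ (r → b))) ∧ ((n ∧ q) ↔ ((v ↔ b) ∨ ((¬r ∧ b) ∧ (v ∨ ¬v))))).
  r = True: simplifies to ¬(((b ∨ (¬v ∨ ¬n)) ∨ (q ∨ ¬(¬b)))) ∧ (b ∧ ((n ∧ q) ↔ (v ↔ b))).
    b = True: the conjunct ¬(((b ∨ (¬v ∨ ¬n)) ∨ (q ∨ ¬(¬b)))) becomes ¬((True ∨ True)) = False.
    b = False: the conjunct b is False.
  r = False: the conjunct ((¬v ∧ ¬r) ∧ (n ∧ r)) ↔ (¬r ↔ (r → b)) becomes (¬v ∧ False) ↔ (True ↔ True) = False.
Case c = False: the conjunct (((b ∨ ¬c) ∨ (¬v ∨ ¬n)) ∨ ((¬c ∨ q) ∨ ¬(¬b))) → ((((¬v ↔ b) → q) ∧ ((¬c ∨ v) ∧ ¬r)) ∧ (¬(¬q) ∧ ((r ∧ ¬c) ∧ (c ∧ q)))) becomes (True ∨ True) → ((((¬v ↔ b) → q) ∧ ¬r) ∧ False) = False.
Both cases fail — unsatisfiable.

UNSATISFIABLE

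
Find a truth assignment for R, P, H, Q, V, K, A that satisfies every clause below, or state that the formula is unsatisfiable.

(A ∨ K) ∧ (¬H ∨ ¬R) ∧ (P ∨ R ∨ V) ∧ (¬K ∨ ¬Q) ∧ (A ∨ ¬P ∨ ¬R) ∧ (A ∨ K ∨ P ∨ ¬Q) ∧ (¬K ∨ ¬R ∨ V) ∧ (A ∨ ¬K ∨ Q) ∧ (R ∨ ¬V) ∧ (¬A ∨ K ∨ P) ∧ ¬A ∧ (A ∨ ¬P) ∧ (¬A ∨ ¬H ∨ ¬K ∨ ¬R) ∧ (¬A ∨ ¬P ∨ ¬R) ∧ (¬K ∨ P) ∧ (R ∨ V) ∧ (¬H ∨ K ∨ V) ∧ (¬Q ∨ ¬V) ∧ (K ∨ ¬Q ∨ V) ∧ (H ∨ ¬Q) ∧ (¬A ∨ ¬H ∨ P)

Case A = True:
  Clause (¬A) is falsified — contradiction.
Case A = False:
  (A ∨ K) forces K = True.
  (¬K ∨ ¬Q) forces Q = False.
  Clause (A ∨ ¬K ∨ Q) is falsified — contradiction.
Both cases fail, so the formula is unsatisfiable.

UNSATISFIABLE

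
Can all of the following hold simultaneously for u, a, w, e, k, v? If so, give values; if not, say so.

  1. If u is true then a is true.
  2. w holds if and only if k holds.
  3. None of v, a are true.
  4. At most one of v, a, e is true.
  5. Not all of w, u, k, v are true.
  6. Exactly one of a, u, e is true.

u = False, a = False, w = False, e = True, k = False, v = False

  (1) u=F ⇒ a: vacuous ✓
  (2) w=F, k=F — same ✓
  (3) {v, a}: 0 true — none ✓
  (4) {v, a, e}: 1 true — at most one ✓
  (5) {w, u, k, v}: 0/4 true — not all ✓
  (6) {a, u, e}: 1 true — exactly one ✓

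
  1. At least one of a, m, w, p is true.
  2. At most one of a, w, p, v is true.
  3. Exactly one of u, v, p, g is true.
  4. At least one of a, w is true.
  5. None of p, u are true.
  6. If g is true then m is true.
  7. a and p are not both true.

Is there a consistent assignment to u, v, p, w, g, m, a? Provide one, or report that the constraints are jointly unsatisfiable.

u=F, v=F, p=F, w=F, g=T, m=T, a=T

  (1) {a, m, w, p}: 2 true — at least one ✓
  (2) {a, w, p, v}: 1 true — at most one ✓
  (3) {u, v, p, g}: 1 true — exactly one ✓
  (4) {a, w}: 1 true — at least one ✓
  (5) {p, u}: 0 true — none ✓
  (6) g=T ⇒ m: T ✓
  (7) a=T, p=F — not both ✓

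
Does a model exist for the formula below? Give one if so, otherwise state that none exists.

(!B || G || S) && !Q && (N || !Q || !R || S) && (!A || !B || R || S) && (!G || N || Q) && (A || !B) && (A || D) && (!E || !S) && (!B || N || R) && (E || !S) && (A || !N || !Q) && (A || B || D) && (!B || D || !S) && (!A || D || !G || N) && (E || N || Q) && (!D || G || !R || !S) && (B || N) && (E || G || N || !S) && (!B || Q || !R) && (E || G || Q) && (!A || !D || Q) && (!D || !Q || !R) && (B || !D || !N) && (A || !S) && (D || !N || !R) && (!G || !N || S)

Unit clause (!Q) forces Q = False.
Set A = True.
  then (!A || !D || Q) forces D = False.
Try R = True:
  (!B || Q || !R) forces B = False.
  (B || N) forces N = True.
  clause (D || !N || !R) is falsified — backtrack.
So R = False.
Try S = True:
  (!E || !S) forces E = False.
  clause (E || !S) is falsified — backtrack.
So S = False.
  then (!A || !B || R || S) forces B = False.
  then (B || N) forces N = True.
  then (!G || !N || S) forces G = False.
  then (E || G || Q) forces E = True.
All clauses satisfied.

A: True, D: False, Q: False, R: False, S: False, N: True, B: False, G: False, E: True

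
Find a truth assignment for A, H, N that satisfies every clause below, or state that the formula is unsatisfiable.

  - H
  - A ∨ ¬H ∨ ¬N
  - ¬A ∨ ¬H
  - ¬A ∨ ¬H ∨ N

A: False, H: True, N: False

Unit clause (H) forces H = True.
In (¬A ∨ ¬H) only ¬A is left, so A = False.
In (A ∨ ¬H ∨ ¬N) only ¬N is left, so N = False.
Check each clause:
  (H): H holds.
  (A ∨ ¬H ∨ ¬N): ¬N holds.
  (¬A ∨ ¬H): ¬A holds.
  (¬A ∨ ¬H ∨ N): ¬A holds.
All clauses satisfied.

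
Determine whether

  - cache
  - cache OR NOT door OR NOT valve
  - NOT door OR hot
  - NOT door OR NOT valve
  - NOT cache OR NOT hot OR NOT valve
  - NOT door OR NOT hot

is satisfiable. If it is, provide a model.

Unit clause (cache) forces cache = True.
Set valve = True.
  then (NOT door OR NOT valve) forces door = False.
  then (NOT cache OR NOT hot OR NOT valve) forces hot = False.
Check each clause:
  (cache): cache holds.
  (cache OR NOT door OR NOT valve): cache holds.
  (NOT door OR hot): NOT door holds.
  (NOT door OR NOT valve): NOT door holds.
  (NOT cache OR NOT hot OR NOT valve): NOT hot holds.
  (NOT door OR NOT hot): NOT door holds.
All clauses satisfied.

cache: True, valve: True, door: False, hot: False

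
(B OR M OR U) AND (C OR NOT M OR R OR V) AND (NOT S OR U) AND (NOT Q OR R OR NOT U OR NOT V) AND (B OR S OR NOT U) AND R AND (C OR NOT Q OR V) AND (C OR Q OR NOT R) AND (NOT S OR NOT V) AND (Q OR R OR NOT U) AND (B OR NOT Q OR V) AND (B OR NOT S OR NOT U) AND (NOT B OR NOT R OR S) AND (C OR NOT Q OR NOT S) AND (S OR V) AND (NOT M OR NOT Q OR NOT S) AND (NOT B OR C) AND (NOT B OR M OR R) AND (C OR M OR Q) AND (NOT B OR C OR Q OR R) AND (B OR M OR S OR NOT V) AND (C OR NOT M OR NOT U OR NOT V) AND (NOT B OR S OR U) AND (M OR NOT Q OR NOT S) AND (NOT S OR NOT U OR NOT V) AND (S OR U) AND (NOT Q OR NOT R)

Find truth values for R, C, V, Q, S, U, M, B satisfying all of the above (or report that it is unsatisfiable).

Unit clause (R) forces R = True.
In (NOT Q OR NOT R) only NOT Q is left, so Q = False.
In (C OR Q OR NOT R) only C is left, so C = True.
Try V = True:
  (NOT S OR NOT V) forces S = False.
  (NOT B OR NOT R OR S) forces B = False.
  (B OR S OR NOT U) forces U = False.
  clause (S OR U) is falsified — backtrack.
So V = False.
  then (S OR V) forces S = True.
  then (NOT S OR U) forces U = True.
  then (B OR NOT S OR NOT U) forces B = True.
Set M = True.
All clauses satisfied.

R: True, C: True, V: False, Q: False, S: True, U: True, M: True, B: True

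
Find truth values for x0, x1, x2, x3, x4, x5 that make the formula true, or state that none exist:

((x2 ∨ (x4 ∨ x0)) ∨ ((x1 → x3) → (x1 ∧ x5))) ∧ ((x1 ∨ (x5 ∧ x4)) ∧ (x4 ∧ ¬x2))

x0=F, x1=T, x2=F, x3=T, x4=T, x5=T

  (x2 ∨ (x4 ∨ x0)) ∨ ((x1 → x3) → (x1 ∧ x5)) = True
    x2 ∨ (x4 ∨ x0) = True
      x4 ∨ x0 = True
    (x1 → x3) → (x1 ∧ x5) = True
      x1 → x3 = True
      x1 ∧ x5 = True
  (x1 ∨ (x5 ∧ x4)) ∧ (x4 ∧ ¬x2) = True
    x1 ∨ (x5 ∧ x4) = True
      x5 ∧ x4 = True
    x4 ∧ ¬x2 = True
      ¬x2 = True
Both conjuncts True, so the formula holds.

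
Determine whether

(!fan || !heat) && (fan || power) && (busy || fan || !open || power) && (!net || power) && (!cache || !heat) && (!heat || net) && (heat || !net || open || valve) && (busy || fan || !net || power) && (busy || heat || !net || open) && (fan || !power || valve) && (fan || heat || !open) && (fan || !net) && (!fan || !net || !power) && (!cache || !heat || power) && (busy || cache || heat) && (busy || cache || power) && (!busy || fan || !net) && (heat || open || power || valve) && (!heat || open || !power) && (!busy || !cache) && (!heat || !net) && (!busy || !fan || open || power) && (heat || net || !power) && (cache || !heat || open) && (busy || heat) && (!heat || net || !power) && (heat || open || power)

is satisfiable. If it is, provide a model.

fan = True; busy = True; open = True; heat = False; cache = False; valve = False; power = False; net = False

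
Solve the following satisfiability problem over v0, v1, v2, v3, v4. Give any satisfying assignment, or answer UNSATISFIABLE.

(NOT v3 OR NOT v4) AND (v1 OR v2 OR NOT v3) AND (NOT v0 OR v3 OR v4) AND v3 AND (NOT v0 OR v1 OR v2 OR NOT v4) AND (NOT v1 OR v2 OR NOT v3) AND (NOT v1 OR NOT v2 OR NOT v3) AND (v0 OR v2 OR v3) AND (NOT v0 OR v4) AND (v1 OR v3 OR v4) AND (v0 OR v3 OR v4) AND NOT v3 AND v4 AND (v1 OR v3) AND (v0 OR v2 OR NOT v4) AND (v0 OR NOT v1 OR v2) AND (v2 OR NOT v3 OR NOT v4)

Case v3 = True:
  Clause (NOT v3) is falsified — contradiction.
Case v3 = False:
  Clause (v3) is falsified — contradiction.
Both cases fail, so the formula is unsatisfiable.

Unsatisfiable — no assignment works.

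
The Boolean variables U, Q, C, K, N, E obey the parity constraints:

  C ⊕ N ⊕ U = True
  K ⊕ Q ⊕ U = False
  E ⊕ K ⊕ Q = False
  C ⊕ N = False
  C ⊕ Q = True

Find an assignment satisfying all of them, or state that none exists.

U: True, Q: False, C: True, K: True, N: True, E: True

C ⊕ N ⊕ U = T ⊕ T ⊕ T = True ✓
K ⊕ Q ⊕ U = T ⊕ F ⊕ T = False ✓
E ⊕ K ⊕ Q = T ⊕ T ⊕ F = False ✓
C ⊕ N = T ⊕ T = False ✓
C ⊕ Q = T ⊕ F = True ✓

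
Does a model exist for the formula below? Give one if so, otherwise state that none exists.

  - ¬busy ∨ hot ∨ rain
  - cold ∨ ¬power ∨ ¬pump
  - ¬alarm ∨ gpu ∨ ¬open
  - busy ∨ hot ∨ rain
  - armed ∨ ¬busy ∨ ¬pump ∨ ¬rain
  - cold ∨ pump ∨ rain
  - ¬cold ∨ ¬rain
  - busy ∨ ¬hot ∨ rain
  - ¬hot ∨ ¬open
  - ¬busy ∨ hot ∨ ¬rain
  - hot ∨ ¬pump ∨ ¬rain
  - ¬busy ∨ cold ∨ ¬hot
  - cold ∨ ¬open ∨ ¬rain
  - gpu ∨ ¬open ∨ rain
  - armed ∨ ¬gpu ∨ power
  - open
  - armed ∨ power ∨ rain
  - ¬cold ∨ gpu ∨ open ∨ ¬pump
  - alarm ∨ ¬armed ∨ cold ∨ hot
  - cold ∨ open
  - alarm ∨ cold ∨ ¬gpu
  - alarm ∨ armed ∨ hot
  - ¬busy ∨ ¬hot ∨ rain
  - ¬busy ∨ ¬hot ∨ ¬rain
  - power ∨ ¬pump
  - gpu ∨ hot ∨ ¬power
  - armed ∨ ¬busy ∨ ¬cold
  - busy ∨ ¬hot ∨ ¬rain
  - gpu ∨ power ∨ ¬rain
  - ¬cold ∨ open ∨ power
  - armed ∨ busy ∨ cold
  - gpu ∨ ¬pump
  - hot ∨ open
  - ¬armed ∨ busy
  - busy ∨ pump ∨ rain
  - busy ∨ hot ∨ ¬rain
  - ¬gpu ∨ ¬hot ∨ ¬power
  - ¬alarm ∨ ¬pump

No satisfying assignment exists.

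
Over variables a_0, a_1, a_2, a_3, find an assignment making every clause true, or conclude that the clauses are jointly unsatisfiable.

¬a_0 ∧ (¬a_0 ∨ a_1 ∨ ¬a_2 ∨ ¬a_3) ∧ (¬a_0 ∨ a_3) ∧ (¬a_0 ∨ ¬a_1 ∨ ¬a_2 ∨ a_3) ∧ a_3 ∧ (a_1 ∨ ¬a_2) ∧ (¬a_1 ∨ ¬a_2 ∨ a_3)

Unit clause (¬a_0) forces a_0 = False.
Unit clause (a_3) forces a_3 = True.
Set a_1 = True.
Set a_2 = False.
Check each clause:
  (¬a_0): ¬a_0 holds.
  (¬a_0 ∨ a_1 ∨ ¬a_2 ∨ ¬a_3): ¬a_0 holds.
  (¬a_0 ∨ a_3): ¬a_0 holds.
  (¬a_0 ∨ ¬a_1 ∨ ¬a_2 ∨ a_3): ¬a_0 holds.
  (a_3): a_3 holds.
  (a_1 ∨ ¬a_2): a_1 holds.
  (¬a_1 ∨ ¬a_2 ∨ a_3): ¬a_2 holds.
All clauses satisfied.

a_0=F, a_1=T, a_2=F, a_3=T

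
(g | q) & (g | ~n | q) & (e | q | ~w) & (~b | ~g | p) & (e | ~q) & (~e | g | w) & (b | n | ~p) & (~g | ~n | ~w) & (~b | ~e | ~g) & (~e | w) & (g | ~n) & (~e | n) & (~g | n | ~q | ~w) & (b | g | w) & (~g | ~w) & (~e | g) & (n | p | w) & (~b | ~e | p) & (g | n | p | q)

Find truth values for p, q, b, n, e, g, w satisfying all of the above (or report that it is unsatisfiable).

p: True, q: False, b: True, n: True, e: False, g: True, w: False

Set p = True.
Try q = True:
  (e | ~q) forces e = True.
  (~e | w) forces w = True.
  (~e | n) forces n = True.
  (~g | ~n | ~w) forces g = False.
  clause (g | ~n) is falsified — backtrack.
So q = False.
  then (g | q) forces g = True.
  then (~g | ~w) forces w = False.
  then (~e | w) forces e = False.
Set b = True.
Set n = True.
All clauses satisfied.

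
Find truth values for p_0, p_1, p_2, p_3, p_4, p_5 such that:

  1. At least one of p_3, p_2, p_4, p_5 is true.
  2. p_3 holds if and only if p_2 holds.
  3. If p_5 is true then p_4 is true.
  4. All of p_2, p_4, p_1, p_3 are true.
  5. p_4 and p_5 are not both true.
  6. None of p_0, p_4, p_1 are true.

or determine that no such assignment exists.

Case p_1 = True:
  Constraint (6) is violated (p_1=T) — contradiction.
Case p_1 = False:
  Constraint (4) is violated (p_1=F) — contradiction.
Both cases fail — unsatisfiable.

Unsatisfiable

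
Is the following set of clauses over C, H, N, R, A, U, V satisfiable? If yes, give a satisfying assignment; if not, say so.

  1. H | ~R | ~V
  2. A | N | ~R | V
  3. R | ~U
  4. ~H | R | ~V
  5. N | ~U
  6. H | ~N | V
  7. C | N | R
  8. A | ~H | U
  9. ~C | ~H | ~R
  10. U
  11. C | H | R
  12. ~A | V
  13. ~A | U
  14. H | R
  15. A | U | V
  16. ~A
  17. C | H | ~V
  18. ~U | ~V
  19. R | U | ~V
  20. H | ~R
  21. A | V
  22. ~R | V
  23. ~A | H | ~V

Unsatisfiable — no assignment works.

Case V = True:
  (U) forces U = True.
  Clause (~U | ~V) is falsified — contradiction.
Case V = False:
  (U) forces U = True.
  (R | ~U) forces R = True.
  Clause (~R | V) is falsified — contradiction.
Both cases fail, so the formula is unsatisfiable.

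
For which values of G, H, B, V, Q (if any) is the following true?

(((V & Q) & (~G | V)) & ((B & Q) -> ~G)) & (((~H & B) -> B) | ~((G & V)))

G = False, H = False, B = False, V = True, Q = True

  ((V & Q) & (~G | V)) & ((B & Q) -> ~G) = True
    (V & Q) & (~G | V) = True
      V & Q = True
      ~G | V = True
        ~G = True
    (B & Q) -> ~G = True
      B & Q = False
      ~G = True
  ((~H & B) -> B) | ~((G & V)) = True
    (~H & B) -> B = True
      ~H & B = False
        ~H = True
    ~((G & V)) = True
      G & V = False
Both conjuncts True, so the formula holds.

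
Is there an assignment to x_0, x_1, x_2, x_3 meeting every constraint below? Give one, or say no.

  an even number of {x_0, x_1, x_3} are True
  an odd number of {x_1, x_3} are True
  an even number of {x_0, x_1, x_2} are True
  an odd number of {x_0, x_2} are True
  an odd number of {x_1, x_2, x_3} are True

x_0 = True; x_1 = True; x_2 = False; x_3 = False

{x_0, x_1, x_3}: 2 true → even ✓
{x_1, x_3}: 1 true → odd ✓
{x_0, x_1, x_2}: 2 true → even ✓
{x_0, x_2}: 1 true → odd ✓
{x_1, x_2, x_3}: 1 true → odd ✓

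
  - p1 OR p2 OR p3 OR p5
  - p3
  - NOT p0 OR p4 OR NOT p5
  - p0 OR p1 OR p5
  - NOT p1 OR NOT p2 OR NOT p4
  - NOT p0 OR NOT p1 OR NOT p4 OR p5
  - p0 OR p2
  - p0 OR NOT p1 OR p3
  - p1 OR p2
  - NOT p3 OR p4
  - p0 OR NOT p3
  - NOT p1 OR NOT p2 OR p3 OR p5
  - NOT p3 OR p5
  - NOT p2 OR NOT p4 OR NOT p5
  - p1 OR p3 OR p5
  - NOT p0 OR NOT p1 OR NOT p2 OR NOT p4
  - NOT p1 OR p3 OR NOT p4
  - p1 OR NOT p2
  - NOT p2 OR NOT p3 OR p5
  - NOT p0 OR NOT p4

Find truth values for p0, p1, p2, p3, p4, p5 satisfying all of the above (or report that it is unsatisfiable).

Case p3 = True:
  (NOT p3 OR p4) forces p4 = True.
  (p0 OR NOT p3) forces p0 = True.
  Clause (NOT p0 OR NOT p4) is falsified — contradiction.
Case p3 = False:
  Clause (p3) is falsified — contradiction.
Both cases fail, so the formula is unsatisfiable.

Unsatisfiable — no assignment works.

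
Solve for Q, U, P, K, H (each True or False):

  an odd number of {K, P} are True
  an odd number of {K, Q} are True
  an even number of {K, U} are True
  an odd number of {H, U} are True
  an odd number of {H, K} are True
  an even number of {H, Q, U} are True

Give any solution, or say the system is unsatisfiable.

Q = True; U = False; P = True; K = False; H = True

{K, P}: 1 true → odd ✓
{K, Q}: 1 true → odd ✓
{K, U}: 0 true → even ✓
{H, U}: 1 true → odd ✓
{H, K}: 1 true → odd ✓
{H, Q, U}: 2 true → even ✓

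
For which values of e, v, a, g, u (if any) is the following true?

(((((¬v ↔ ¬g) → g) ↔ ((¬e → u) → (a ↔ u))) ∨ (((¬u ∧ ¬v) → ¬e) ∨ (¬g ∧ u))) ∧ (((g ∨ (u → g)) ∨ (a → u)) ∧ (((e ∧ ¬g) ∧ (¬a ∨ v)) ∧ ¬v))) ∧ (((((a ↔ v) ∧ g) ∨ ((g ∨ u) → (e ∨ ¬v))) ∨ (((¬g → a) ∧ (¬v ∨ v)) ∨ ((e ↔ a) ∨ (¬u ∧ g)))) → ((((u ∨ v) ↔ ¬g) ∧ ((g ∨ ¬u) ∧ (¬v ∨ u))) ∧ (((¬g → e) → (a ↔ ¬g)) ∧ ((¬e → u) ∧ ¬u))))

UNSATISFIABLE

Case e = True: the formula simplifies to (((((¬v ↔ ¬g) → g) ↔ (a ↔ u)) ∨ (¬((¬u ∧ ¬v)) ∨ (¬g ∧ u))) ∧ (((g ∨ (u → g)) ∨ (a → u)) ∧ ((¬g ∧ (¬a ∨ v)) ∧ ¬v))) ∧ ((((u ∨ v) ↔ ¬g) ∧ ((g ∨ ¬u) ∧ (¬v ∨ u))) ∧ ((a ↔ ¬g) ∧ ¬u)).
  u = True: the conjunct ¬u is False.
  u = False: simplifies to (((((¬v ↔ ¬g) → g) ↔ ¬a) ∨ ¬(¬v)) ∧ ((¬g ∧ (¬a ∨ v)) ∧ ¬v)) ∧ (((v ↔ ¬g) ∧ ¬v) ∧ (a ↔ ¬g)).
    v = True: the conjunct ¬v is False.
    v = False: simplifies to (((¬g → g) ↔ ¬a) ∧ (¬g ∧ ¬a)) ∧ (g ∧ (a ↔ ¬g)).
      g = True: the conjunct ¬g is False.
      g = False: the conjunct g is False.
Case e = False: the conjunct e is False.
Both cases fail — unsatisfiable.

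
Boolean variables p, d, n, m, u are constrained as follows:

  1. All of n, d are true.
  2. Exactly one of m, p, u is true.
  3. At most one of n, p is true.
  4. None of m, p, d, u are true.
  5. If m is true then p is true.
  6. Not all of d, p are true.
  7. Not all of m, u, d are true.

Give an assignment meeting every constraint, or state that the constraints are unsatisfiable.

Unsatisfiable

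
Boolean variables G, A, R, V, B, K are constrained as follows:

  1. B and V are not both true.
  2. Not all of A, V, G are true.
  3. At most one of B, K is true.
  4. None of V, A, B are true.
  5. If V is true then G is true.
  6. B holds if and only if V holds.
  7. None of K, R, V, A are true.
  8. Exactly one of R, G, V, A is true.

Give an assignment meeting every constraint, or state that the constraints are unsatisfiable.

G: True, A: False, R: False, V: False, B: False, K: False

  (1) B=F, V=F — not both ✓
  (2) {A, V, G}: 1/3 true — not all ✓
  (3) {B, K}: 0 true — at most one ✓
  (4) {V, A, B}: 0 true — none ✓
  (5) V=F ⇒ G: vacuous ✓
  (6) B=F, V=F — same ✓
  (7) {K, R, V, A}: 0 true — none ✓
  (8) {R, G, V, A}: 1 true — exactly one ✓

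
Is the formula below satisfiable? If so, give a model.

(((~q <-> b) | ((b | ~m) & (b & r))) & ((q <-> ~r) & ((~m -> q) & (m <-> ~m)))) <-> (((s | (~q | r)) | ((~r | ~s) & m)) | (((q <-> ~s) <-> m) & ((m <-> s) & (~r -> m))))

s=F; r=F; b=T; q=T; m=F

  (((~q <-> b) | ((b | ~m) & (b & r))) & ((q <-> ~r) & ((~m -> q) & (m <-> ~m)))) <-> (((s | (~q | r)) | ((~r | ~s) & m)) | (((q <-> ~s) <-> m) & ((m <-> s) & (~r -> m)))) = True
    ((~q <-> b) | ((b | ~m) & (b & r))) & ((q <-> ~r) & ((~m -> q) & (m <-> ~m))) = False
      (~q <-> b) | ((b | ~m) & (b & r)) = False
        ~q <-> b = False
          ~q = False
        (b | ~m) & (b & r) = False
          b | ~m = True
            ~m = True
          b & r = False
      (q <-> ~r) & ((~m -> q) & (m <-> ~m)) = False
        q <-> ~r = True
          ~r = True
        (~m -> q) & (m <-> ~m) = False
          ~m -> q = True
            ~m = True
          m <-> ~m = False
            ~m = True
    ((s | (~q | r)) | ((~r | ~s) & m)) | (((q <-> ~s) <-> m) & ((m <-> s) & (~r -> m))) = False
      (s | (~q | r)) | ((~r | ~s) & m) = False
        s | (~q | r) = False
          ~q | r = False
            ~q = False
        (~r | ~s) & m = False
          ~r | ~s = True
            ~r = True
            ~s = True
      ((q <-> ~s) <-> m) & ((m <-> s) & (~r -> m)) = False
        (q <-> ~s) <-> m = False
          q <-> ~s = True
            ~s = True
        (m <-> s) & (~r -> m) = False
          m <-> s = True
          ~r -> m = False
            ~r = True
The formula evaluates to True.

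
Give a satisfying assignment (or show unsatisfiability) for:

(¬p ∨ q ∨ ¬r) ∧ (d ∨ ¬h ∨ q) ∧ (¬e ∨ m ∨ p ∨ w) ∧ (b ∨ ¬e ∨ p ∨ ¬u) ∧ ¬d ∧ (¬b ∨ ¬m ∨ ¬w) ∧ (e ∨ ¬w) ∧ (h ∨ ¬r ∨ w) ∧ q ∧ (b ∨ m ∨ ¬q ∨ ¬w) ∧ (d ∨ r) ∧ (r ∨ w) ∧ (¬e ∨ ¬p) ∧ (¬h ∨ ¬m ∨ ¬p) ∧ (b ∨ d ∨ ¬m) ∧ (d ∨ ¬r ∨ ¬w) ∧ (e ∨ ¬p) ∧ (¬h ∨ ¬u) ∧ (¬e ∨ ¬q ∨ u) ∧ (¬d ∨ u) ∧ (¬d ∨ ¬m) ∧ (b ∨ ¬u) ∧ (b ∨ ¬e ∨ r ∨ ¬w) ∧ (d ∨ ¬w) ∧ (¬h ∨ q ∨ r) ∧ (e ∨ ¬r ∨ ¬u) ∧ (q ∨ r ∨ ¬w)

q: True, h: True, p: False, m: True, r: True, b: True, w: False, e: False, u: False, d: False

Unit clause (¬d) forces d = False.
Unit clause (q) forces q = True.
In (d ∨ r) only r is left, so r = True.
In (d ∨ ¬r ∨ ¬w) only ¬w is left, so w = False.
In (h ∨ ¬r ∨ w) only h is left, so h = True.
In (¬h ∨ ¬u) only ¬u is left, so u = False.
In (¬e ∨ ¬q ∨ u) only ¬e is left, so e = False.
In (e ∨ ¬p) only ¬p is left, so p = False.
Set m = True.
  then (b ∨ d ∨ ¬m) forces b = True.
All clauses satisfied.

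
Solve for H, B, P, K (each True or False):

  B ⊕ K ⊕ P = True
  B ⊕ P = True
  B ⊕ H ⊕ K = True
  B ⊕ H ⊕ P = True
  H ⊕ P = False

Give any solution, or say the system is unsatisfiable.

H = False, B = True, P = False, K = False

B ⊕ K ⊕ P = T ⊕ F ⊕ F = True ✓
B ⊕ P = T ⊕ F = True ✓
B ⊕ H ⊕ K = T ⊕ F ⊕ F = True ✓
B ⊕ H ⊕ P = T ⊕ F ⊕ F = True ✓
H ⊕ P = F ⊕ F = False ✓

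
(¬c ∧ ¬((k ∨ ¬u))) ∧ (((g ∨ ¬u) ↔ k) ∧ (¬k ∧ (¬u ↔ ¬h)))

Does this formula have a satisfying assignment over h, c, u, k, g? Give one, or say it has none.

h: True, c: False, u: True, k: False, g: False

  ¬c ∧ ¬((k ∨ ¬u)) = True
    ¬c = True
    ¬((k ∨ ¬u)) = True
      k ∨ ¬u = False
        ¬u = False
  ((g ∨ ¬u) ↔ k) ∧ (¬k ∧ (¬u ↔ ¬h)) = True
    (g ∨ ¬u) ↔ k = True
      g ∨ ¬u = False
        ¬u = False
    ¬k ∧ (¬u ↔ ¬h) = True
      ¬k = True
      ¬u ↔ ¬h = True
        ¬u = False
        ¬h = False
Both conjuncts True, so the formula holds.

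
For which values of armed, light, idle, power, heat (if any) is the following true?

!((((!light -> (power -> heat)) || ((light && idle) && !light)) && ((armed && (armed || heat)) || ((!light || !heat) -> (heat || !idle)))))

armed = False, light = True, idle = True, power = True, heat = False

  !((((!light -> (power -> heat)) || ((light && idle) && !light)) && ((armed && (armed || heat)) || ((!light || !heat) -> (heat || !idle))))) = True
    ((!light -> (power -> heat)) || ((light && idle) && !light)) && ((armed && (armed || heat)) || ((!light || !heat) -> (heat || !idle))) = False
      (!light -> (power -> heat)) || ((light && idle) && !light) = True
        !light -> (power -> heat) = True
          !light = False
          power -> heat = False
        (light && idle) && !light = False
          light && idle = True
          !light = False
      (armed && (armed || heat)) || ((!light || !heat) -> (heat || !idle)) = False
        armed && (armed || heat) = False
          armed || heat = False
        (!light || !heat) -> (heat || !idle) = False
          !light || !heat = True
            !light = False
            !heat = True
          heat || !idle = False
            !idle = False
The formula evaluates to True.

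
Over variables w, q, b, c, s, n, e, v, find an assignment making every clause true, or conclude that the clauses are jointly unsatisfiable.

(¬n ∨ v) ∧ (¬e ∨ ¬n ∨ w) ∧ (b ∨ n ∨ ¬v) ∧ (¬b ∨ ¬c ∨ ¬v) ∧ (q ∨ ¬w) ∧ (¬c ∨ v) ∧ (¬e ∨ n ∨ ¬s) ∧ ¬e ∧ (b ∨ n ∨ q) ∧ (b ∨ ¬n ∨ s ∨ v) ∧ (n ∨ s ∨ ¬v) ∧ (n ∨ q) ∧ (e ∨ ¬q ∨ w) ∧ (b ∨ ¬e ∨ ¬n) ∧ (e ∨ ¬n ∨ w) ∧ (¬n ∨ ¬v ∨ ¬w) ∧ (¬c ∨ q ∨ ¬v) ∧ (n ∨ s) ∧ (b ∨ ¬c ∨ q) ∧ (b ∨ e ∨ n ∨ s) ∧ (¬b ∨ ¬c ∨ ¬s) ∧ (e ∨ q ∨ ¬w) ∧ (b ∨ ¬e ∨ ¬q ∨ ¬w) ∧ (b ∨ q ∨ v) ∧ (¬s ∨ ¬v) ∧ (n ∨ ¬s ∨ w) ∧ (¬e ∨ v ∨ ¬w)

w=T; q=T; b=T; c=F; s=T; n=F; e=F; v=F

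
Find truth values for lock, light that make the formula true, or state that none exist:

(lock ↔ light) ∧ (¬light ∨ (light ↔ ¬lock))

lock=F; light=F

  lock ↔ light = True
  ¬light ∨ (light ↔ ¬lock) = True
    ¬light = True
    light ↔ ¬lock = False
      ¬lock = True
Both conjuncts True, so the formula holds.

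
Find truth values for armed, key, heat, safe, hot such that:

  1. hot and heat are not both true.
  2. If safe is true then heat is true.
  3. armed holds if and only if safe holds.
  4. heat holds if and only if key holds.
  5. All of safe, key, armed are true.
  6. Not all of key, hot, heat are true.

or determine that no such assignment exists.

armed: True; key: True; heat: True; safe: True; hot: False

  (1) hot=F, heat=T — not both ✓
  (2) safe=T ⇒ heat: T ✓
  (3) armed=T, safe=T — same ✓
  (4) heat=T, key=T — same ✓
  (5) {safe, key, armed}: all 3 true ✓
  (6) {key, hot, heat}: 2/3 true — not all ✓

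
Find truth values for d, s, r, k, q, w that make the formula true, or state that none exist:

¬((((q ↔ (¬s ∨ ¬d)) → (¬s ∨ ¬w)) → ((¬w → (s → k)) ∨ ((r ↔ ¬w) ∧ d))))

d = False, s = True, r = True, k = False, q = False, w = False

  ¬((((q ↔ (¬s ∨ ¬d)) → (¬s ∨ ¬w)) → ((¬w → (s → k)) ∨ ((r ↔ ¬w) ∧ d)))) = True
    ((q ↔ (¬s ∨ ¬d)) → (¬s ∨ ¬w)) → ((¬w → (s → k)) ∨ ((r ↔ ¬w) ∧ d)) = False
      (q ↔ (¬s ∨ ¬d)) → (¬s ∨ ¬w) = True
        q ↔ (¬s ∨ ¬d) = False
          ¬s ∨ ¬d = True
            ¬s = False
            ¬d = True
        ¬s ∨ ¬w = True
          ¬s = False
          ¬w = True
      (¬w → (s → k)) ∨ ((r ↔ ¬w) ∧ d) = False
        ¬w → (s → k) = False
          ¬w = True
          s → k = False
        (r ↔ ¬w) ∧ d = False
          r ↔ ¬w = True
            ¬w = True
The formula evaluates to True.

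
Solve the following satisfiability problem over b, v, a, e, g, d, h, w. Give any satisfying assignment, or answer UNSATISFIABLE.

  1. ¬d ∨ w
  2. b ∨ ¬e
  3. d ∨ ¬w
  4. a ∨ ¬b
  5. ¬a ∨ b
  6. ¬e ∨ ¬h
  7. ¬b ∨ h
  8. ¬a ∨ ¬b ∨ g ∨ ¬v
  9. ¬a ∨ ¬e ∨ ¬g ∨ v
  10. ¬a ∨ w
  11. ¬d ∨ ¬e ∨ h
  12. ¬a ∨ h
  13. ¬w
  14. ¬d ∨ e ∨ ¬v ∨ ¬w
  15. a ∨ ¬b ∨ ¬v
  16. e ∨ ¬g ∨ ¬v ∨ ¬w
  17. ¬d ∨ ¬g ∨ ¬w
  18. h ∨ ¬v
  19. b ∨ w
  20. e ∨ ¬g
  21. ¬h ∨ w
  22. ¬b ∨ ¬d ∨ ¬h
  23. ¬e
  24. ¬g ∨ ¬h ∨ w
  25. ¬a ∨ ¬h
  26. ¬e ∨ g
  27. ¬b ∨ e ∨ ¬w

Unsatisfiable — no assignment works.

Case w = True:
  Clause (¬w) is falsified — contradiction.
Case w = False:
  (¬d ∨ w) forces d = False.
  (¬a ∨ w) forces a = False.
  (a ∨ ¬b) forces b = False.
  Clause (b ∨ w) is falsified — contradiction.
Both cases fail, so the formula is unsatisfiable.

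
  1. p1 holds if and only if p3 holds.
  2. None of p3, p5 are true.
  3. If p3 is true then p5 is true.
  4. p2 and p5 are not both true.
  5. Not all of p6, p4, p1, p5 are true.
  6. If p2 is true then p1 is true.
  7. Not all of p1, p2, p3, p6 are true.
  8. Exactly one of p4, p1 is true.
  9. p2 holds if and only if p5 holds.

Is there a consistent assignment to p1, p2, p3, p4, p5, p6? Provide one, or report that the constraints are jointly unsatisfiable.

p1: False, p2: False, p3: False, p4: True, p5: False, p6: True

  (1) p1=F, p3=F — same ✓
  (2) {p3, p5}: 0 true — none ✓
  (3) p3=F ⇒ p5: vacuous ✓
  (4) p2=F, p5=F — not both ✓
  (5) {p6, p4, p1, p5}: 2/4 true — not all ✓
  (6) p2=F ⇒ p1: vacuous ✓
  (7) {p1, p2, p3, p6}: 1/4 true — not all ✓
  (8) {p4, p1}: 1 true — exactly one ✓
  (9) p2=F, p5=F — same ✓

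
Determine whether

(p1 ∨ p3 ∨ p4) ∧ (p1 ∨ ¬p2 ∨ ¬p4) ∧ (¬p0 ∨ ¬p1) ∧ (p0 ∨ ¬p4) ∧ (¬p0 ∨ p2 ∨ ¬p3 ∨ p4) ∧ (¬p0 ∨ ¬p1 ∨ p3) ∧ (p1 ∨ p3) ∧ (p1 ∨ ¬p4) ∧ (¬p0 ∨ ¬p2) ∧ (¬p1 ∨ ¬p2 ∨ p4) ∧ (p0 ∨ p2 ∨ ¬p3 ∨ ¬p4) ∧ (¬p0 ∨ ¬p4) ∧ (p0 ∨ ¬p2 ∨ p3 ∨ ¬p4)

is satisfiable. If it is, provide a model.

p0: False, p1: True, p2: False, p3: True, p4: False

Try p0 = True:
  (¬p0 ∨ ¬p1) forces p1 = False.
  (p1 ∨ p3) forces p3 = True.
  (p1 ∨ ¬p4) forces p4 = False.
  (¬p0 ∨ p2 ∨ ¬p3 ∨ p4) forces p2 = True.
  clause (¬p0 ∨ ¬p2) is falsified — backtrack.
So p0 = False.
  then (p0 ∨ ¬p4) forces p4 = False.
Set p1 = True.
  then (¬p1 ∨ ¬p2 ∨ p4) forces p2 = False.
Set p3 = True.
All clauses satisfied.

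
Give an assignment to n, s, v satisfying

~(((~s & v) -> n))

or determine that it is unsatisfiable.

n = False, s = False, v = True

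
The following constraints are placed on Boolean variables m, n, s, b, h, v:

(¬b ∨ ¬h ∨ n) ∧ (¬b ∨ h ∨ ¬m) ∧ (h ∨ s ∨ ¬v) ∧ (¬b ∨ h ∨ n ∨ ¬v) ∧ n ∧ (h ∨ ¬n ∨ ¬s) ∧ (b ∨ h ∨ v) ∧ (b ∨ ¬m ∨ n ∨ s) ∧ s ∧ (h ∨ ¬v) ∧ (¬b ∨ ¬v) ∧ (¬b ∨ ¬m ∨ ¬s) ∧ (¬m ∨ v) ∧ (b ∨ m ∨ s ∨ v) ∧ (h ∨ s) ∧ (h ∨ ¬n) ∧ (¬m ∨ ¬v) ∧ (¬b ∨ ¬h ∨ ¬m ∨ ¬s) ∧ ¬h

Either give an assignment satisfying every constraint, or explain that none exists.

Case h = True:
  Clause (¬h) is falsified — contradiction.
Case h = False:
  (n) forces n = True.
  Clause (h ∨ ¬n) is falsified — contradiction.
Both cases fail, so the formula is unsatisfiable.

Unsatisfiable — no assignment works.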